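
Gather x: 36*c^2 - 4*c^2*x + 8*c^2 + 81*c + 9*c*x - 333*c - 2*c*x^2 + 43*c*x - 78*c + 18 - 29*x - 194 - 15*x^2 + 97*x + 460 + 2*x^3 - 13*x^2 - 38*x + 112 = 44*c^2 - 330*c + 2*x^3 + x^2*(-2*c - 28) + x*(-4*c^2 + 52*c + 30) + 396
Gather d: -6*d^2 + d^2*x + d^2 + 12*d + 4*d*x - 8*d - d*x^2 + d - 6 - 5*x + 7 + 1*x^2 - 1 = d^2*(x - 5) + d*(-x^2 + 4*x + 5) + x^2 - 5*x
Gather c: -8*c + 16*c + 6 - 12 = 8*c - 6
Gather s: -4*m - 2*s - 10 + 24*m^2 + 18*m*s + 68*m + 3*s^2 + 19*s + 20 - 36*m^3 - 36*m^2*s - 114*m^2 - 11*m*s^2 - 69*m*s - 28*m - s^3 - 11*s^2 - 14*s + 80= -36*m^3 - 90*m^2 + 36*m - s^3 + s^2*(-11*m - 8) + s*(-36*m^2 - 51*m + 3) + 90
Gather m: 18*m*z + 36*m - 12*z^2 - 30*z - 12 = m*(18*z + 36) - 12*z^2 - 30*z - 12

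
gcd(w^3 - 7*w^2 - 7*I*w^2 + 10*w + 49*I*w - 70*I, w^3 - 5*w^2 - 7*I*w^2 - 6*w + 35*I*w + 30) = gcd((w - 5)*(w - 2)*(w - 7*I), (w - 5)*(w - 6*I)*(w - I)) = w - 5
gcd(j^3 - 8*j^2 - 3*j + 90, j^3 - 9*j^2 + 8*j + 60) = j^2 - 11*j + 30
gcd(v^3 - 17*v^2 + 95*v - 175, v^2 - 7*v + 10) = v - 5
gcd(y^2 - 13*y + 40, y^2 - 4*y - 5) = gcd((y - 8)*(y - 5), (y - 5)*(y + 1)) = y - 5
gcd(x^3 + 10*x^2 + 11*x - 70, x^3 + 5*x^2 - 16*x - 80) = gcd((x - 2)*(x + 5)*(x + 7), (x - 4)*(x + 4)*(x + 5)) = x + 5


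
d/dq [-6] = 0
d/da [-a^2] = -2*a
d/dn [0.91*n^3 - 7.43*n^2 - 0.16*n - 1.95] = 2.73*n^2 - 14.86*n - 0.16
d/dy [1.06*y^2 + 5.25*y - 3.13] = 2.12*y + 5.25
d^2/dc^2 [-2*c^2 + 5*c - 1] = -4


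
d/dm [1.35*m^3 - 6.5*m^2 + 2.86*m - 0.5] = 4.05*m^2 - 13.0*m + 2.86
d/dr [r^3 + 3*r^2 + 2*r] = 3*r^2 + 6*r + 2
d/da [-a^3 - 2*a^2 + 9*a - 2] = -3*a^2 - 4*a + 9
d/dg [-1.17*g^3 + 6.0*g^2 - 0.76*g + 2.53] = -3.51*g^2 + 12.0*g - 0.76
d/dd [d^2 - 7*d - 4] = 2*d - 7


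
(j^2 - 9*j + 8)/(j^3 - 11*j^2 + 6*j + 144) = (j - 1)/(j^2 - 3*j - 18)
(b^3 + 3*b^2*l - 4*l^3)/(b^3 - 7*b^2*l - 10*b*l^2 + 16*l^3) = (b + 2*l)/(b - 8*l)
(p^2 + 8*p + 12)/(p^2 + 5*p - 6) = (p + 2)/(p - 1)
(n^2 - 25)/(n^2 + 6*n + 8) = (n^2 - 25)/(n^2 + 6*n + 8)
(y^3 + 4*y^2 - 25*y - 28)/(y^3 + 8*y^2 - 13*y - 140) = (y + 1)/(y + 5)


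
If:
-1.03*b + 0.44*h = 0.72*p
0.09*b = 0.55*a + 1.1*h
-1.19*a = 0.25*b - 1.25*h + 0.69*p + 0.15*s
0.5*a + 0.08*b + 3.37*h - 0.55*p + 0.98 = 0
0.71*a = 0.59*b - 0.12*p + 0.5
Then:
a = 10.35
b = 8.56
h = -4.48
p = -14.98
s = -64.76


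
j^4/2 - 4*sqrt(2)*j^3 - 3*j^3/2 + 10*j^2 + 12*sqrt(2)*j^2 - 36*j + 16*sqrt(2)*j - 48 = (j/2 + 1/2)*(j - 4)*(j - 6*sqrt(2))*(j - 2*sqrt(2))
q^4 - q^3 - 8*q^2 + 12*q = q*(q - 2)^2*(q + 3)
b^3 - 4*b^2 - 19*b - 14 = (b - 7)*(b + 1)*(b + 2)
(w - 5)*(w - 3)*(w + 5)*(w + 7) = w^4 + 4*w^3 - 46*w^2 - 100*w + 525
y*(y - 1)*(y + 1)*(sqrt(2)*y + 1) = sqrt(2)*y^4 + y^3 - sqrt(2)*y^2 - y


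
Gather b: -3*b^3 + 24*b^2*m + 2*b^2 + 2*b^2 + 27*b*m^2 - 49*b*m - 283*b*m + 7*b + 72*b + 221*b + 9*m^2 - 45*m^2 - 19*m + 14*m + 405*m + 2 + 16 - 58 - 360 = -3*b^3 + b^2*(24*m + 4) + b*(27*m^2 - 332*m + 300) - 36*m^2 + 400*m - 400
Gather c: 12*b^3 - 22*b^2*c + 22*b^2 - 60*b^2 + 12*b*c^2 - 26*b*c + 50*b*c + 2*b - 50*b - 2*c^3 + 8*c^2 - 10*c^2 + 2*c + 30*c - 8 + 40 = 12*b^3 - 38*b^2 - 48*b - 2*c^3 + c^2*(12*b - 2) + c*(-22*b^2 + 24*b + 32) + 32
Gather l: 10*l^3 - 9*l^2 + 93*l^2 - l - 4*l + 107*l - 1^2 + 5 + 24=10*l^3 + 84*l^2 + 102*l + 28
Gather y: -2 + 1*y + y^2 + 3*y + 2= y^2 + 4*y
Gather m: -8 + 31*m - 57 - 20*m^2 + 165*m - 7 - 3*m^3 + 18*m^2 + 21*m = -3*m^3 - 2*m^2 + 217*m - 72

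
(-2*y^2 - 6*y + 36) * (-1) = 2*y^2 + 6*y - 36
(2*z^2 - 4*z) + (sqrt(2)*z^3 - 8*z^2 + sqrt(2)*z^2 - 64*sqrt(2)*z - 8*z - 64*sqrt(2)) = sqrt(2)*z^3 - 6*z^2 + sqrt(2)*z^2 - 64*sqrt(2)*z - 12*z - 64*sqrt(2)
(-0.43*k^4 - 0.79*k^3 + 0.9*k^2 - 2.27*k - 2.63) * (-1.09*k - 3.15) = 0.4687*k^5 + 2.2156*k^4 + 1.5075*k^3 - 0.3607*k^2 + 10.0172*k + 8.2845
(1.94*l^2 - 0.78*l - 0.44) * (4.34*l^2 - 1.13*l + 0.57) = 8.4196*l^4 - 5.5774*l^3 + 0.0775999999999999*l^2 + 0.0526*l - 0.2508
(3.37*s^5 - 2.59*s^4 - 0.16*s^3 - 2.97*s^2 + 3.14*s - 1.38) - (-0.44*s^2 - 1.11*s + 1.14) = 3.37*s^5 - 2.59*s^4 - 0.16*s^3 - 2.53*s^2 + 4.25*s - 2.52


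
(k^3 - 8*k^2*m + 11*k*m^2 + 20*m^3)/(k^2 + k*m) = k - 9*m + 20*m^2/k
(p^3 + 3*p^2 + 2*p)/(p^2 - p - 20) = p*(p^2 + 3*p + 2)/(p^2 - p - 20)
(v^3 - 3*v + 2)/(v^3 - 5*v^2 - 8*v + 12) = (v - 1)/(v - 6)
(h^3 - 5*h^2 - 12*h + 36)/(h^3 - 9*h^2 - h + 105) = (h^2 - 8*h + 12)/(h^2 - 12*h + 35)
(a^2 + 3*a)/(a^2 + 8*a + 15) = a/(a + 5)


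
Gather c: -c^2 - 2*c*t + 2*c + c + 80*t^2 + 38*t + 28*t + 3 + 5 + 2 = -c^2 + c*(3 - 2*t) + 80*t^2 + 66*t + 10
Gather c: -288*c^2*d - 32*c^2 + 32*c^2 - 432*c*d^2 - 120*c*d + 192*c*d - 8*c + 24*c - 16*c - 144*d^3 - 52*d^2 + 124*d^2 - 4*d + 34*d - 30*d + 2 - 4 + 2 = -288*c^2*d + c*(-432*d^2 + 72*d) - 144*d^3 + 72*d^2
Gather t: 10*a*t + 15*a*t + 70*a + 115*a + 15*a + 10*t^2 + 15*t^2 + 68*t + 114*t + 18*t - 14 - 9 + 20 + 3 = 200*a + 25*t^2 + t*(25*a + 200)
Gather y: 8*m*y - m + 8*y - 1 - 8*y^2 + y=-m - 8*y^2 + y*(8*m + 9) - 1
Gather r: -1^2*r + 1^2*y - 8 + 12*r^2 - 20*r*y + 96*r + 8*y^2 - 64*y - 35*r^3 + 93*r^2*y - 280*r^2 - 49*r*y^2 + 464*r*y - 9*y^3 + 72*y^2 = -35*r^3 + r^2*(93*y - 268) + r*(-49*y^2 + 444*y + 95) - 9*y^3 + 80*y^2 - 63*y - 8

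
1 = 1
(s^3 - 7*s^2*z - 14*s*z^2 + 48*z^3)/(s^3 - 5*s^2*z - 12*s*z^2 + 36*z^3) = (-s + 8*z)/(-s + 6*z)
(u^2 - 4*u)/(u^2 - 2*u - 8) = u/(u + 2)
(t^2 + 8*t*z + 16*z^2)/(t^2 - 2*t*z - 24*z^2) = (-t - 4*z)/(-t + 6*z)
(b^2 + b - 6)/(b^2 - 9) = (b - 2)/(b - 3)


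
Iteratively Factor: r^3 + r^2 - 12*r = (r - 3)*(r^2 + 4*r) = (r - 3)*(r + 4)*(r)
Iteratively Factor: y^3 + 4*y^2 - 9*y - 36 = (y - 3)*(y^2 + 7*y + 12) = (y - 3)*(y + 3)*(y + 4)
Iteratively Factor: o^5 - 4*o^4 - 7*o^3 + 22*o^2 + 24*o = (o - 3)*(o^4 - o^3 - 10*o^2 - 8*o) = o*(o - 3)*(o^3 - o^2 - 10*o - 8) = o*(o - 4)*(o - 3)*(o^2 + 3*o + 2) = o*(o - 4)*(o - 3)*(o + 1)*(o + 2)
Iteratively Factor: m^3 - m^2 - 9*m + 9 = (m - 1)*(m^2 - 9) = (m - 3)*(m - 1)*(m + 3)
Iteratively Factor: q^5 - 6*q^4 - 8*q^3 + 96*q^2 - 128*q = (q + 4)*(q^4 - 10*q^3 + 32*q^2 - 32*q) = (q - 4)*(q + 4)*(q^3 - 6*q^2 + 8*q) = (q - 4)*(q - 2)*(q + 4)*(q^2 - 4*q) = q*(q - 4)*(q - 2)*(q + 4)*(q - 4)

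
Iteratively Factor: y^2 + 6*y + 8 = (y + 4)*(y + 2)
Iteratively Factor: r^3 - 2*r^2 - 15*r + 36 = (r - 3)*(r^2 + r - 12) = (r - 3)*(r + 4)*(r - 3)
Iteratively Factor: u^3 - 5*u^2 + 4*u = (u)*(u^2 - 5*u + 4) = u*(u - 4)*(u - 1)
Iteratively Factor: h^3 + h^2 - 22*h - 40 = (h - 5)*(h^2 + 6*h + 8) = (h - 5)*(h + 4)*(h + 2)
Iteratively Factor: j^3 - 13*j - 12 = (j - 4)*(j^2 + 4*j + 3) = (j - 4)*(j + 1)*(j + 3)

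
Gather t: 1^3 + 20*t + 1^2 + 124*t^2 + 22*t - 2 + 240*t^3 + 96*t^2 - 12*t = 240*t^3 + 220*t^2 + 30*t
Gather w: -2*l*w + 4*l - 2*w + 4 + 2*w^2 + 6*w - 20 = 4*l + 2*w^2 + w*(4 - 2*l) - 16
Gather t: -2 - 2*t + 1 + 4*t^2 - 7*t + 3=4*t^2 - 9*t + 2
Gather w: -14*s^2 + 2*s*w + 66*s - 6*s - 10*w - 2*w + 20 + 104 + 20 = -14*s^2 + 60*s + w*(2*s - 12) + 144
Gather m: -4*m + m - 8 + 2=-3*m - 6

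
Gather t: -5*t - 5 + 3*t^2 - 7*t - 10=3*t^2 - 12*t - 15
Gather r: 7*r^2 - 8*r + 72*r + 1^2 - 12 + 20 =7*r^2 + 64*r + 9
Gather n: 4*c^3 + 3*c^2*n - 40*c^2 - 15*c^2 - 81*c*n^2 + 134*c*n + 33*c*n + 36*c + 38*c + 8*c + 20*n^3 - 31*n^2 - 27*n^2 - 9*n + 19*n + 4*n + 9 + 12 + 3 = 4*c^3 - 55*c^2 + 82*c + 20*n^3 + n^2*(-81*c - 58) + n*(3*c^2 + 167*c + 14) + 24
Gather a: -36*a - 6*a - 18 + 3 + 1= -42*a - 14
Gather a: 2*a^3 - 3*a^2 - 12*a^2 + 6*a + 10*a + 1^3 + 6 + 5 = 2*a^3 - 15*a^2 + 16*a + 12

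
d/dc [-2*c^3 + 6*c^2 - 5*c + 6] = -6*c^2 + 12*c - 5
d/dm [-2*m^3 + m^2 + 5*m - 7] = -6*m^2 + 2*m + 5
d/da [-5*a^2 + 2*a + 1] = 2 - 10*a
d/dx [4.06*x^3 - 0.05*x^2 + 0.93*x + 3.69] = 12.18*x^2 - 0.1*x + 0.93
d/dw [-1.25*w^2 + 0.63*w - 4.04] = 0.63 - 2.5*w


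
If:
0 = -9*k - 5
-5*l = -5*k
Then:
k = -5/9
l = -5/9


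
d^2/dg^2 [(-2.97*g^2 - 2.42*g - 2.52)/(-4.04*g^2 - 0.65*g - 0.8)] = (-5.6843418860808e-14*g^4 + 63.398104*g^3 + 189.188352*g^2 - 7.22352000000001*g - 12.87508)/(65.939264*g^6 + 31.82712*g^5 + 44.29254*g^4 + 12.879425*g^3 + 8.7708*g^2 + 1.248*g + 0.512)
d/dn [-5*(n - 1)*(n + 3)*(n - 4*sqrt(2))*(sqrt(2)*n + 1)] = -20*sqrt(2)*n^3 - 30*sqrt(2)*n^2 + 105*n^2 + 70*sqrt(2)*n + 140*n - 105 + 40*sqrt(2)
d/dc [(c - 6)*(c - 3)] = 2*c - 9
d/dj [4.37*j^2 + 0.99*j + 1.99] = 8.74*j + 0.99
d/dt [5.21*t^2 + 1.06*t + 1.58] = 10.42*t + 1.06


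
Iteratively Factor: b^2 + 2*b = (b + 2)*(b)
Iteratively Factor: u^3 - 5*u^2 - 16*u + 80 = (u - 5)*(u^2 - 16) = (u - 5)*(u + 4)*(u - 4)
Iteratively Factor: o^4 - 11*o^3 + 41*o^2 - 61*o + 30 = (o - 3)*(o^3 - 8*o^2 + 17*o - 10) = (o - 5)*(o - 3)*(o^2 - 3*o + 2) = (o - 5)*(o - 3)*(o - 1)*(o - 2)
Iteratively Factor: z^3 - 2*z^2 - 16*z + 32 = (z + 4)*(z^2 - 6*z + 8) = (z - 2)*(z + 4)*(z - 4)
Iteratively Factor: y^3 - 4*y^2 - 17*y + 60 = (y + 4)*(y^2 - 8*y + 15) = (y - 3)*(y + 4)*(y - 5)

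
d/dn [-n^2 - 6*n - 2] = -2*n - 6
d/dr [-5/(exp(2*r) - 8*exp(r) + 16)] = 10*(exp(r) - 4)*exp(r)/(exp(2*r) - 8*exp(r) + 16)^2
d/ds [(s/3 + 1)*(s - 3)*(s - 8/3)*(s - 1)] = 4*s^3/3 - 11*s^2/3 - 38*s/9 + 11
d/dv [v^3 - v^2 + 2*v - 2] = 3*v^2 - 2*v + 2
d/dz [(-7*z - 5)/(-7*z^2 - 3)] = 7*(-7*z^2 - 10*z + 3)/(49*z^4 + 42*z^2 + 9)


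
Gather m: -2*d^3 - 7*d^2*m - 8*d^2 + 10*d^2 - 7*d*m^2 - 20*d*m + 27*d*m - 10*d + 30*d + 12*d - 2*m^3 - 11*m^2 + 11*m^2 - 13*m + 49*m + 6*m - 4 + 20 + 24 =-2*d^3 + 2*d^2 - 7*d*m^2 + 32*d - 2*m^3 + m*(-7*d^2 + 7*d + 42) + 40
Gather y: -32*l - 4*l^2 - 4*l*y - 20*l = -4*l^2 - 4*l*y - 52*l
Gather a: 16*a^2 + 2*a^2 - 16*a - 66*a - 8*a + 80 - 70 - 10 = 18*a^2 - 90*a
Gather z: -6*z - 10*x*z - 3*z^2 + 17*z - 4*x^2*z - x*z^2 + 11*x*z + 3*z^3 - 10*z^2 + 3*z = 3*z^3 + z^2*(-x - 13) + z*(-4*x^2 + x + 14)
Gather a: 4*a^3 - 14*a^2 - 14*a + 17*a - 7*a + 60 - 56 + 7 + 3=4*a^3 - 14*a^2 - 4*a + 14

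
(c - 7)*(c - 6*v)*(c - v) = c^3 - 7*c^2*v - 7*c^2 + 6*c*v^2 + 49*c*v - 42*v^2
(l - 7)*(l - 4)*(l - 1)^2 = l^4 - 13*l^3 + 51*l^2 - 67*l + 28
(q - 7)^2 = q^2 - 14*q + 49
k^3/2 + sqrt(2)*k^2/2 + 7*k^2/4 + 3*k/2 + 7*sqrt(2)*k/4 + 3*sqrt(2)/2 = (k/2 + 1)*(k + 3/2)*(k + sqrt(2))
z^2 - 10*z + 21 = (z - 7)*(z - 3)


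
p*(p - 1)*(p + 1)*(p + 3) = p^4 + 3*p^3 - p^2 - 3*p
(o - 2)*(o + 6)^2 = o^3 + 10*o^2 + 12*o - 72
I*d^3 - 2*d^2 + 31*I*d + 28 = (d - 4*I)*(d + 7*I)*(I*d + 1)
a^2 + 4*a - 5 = (a - 1)*(a + 5)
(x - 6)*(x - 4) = x^2 - 10*x + 24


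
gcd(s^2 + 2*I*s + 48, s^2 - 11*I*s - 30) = s - 6*I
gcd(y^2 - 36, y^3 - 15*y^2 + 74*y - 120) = y - 6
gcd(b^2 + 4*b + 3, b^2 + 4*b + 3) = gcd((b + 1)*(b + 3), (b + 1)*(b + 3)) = b^2 + 4*b + 3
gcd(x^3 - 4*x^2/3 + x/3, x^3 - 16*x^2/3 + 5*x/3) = x^2 - x/3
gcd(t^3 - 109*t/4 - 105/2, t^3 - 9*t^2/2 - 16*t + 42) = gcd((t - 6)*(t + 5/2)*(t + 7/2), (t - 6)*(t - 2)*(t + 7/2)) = t^2 - 5*t/2 - 21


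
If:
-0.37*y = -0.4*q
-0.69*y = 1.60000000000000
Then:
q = -2.14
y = -2.32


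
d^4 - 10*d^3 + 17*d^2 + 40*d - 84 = (d - 7)*(d - 3)*(d - 2)*(d + 2)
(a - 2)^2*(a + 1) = a^3 - 3*a^2 + 4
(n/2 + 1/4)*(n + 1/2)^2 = n^3/2 + 3*n^2/4 + 3*n/8 + 1/16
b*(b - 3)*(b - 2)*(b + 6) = b^4 + b^3 - 24*b^2 + 36*b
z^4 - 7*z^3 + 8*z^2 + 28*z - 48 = (z - 4)*(z - 3)*(z - 2)*(z + 2)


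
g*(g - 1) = g^2 - g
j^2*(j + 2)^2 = j^4 + 4*j^3 + 4*j^2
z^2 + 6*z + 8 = (z + 2)*(z + 4)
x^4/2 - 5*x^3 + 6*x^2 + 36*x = x*(x/2 + 1)*(x - 6)^2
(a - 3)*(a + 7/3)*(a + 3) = a^3 + 7*a^2/3 - 9*a - 21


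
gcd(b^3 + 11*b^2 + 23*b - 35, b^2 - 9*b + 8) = b - 1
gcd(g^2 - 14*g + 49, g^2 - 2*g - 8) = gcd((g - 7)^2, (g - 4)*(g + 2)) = 1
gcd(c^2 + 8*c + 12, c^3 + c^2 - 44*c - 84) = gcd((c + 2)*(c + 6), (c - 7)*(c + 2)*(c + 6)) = c^2 + 8*c + 12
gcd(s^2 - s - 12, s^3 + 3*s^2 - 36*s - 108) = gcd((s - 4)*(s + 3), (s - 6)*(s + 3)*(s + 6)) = s + 3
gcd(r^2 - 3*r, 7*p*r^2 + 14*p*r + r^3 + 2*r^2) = r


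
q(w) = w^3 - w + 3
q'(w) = 3*w^2 - 1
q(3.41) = 39.24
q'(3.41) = 33.88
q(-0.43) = 3.35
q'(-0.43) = -0.45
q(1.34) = 4.07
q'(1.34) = 4.39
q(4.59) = 95.11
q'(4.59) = 62.20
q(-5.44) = -152.55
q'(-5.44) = 87.78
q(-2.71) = -14.19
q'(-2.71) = 21.03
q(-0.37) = 3.32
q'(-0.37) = -0.59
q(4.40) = 83.78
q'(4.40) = 57.08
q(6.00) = 213.00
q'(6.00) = 107.00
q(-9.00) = -717.00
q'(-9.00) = 242.00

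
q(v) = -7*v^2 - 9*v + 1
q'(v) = -14*v - 9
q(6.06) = -310.61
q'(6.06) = -93.84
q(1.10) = -17.37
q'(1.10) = -24.40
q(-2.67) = -24.87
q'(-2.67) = 28.38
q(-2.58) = -22.37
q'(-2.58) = 27.12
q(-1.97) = -8.44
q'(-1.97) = 18.58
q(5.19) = -234.26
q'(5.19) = -81.66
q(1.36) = -24.19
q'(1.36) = -28.04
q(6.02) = -306.86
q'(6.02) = -93.28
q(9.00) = -647.00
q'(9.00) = -135.00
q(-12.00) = -899.00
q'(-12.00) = 159.00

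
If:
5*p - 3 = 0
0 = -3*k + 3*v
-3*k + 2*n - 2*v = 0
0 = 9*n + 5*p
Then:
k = -2/15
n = -1/3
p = 3/5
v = -2/15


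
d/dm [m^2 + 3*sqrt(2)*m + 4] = 2*m + 3*sqrt(2)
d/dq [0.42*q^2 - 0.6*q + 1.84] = 0.84*q - 0.6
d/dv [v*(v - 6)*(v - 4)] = 3*v^2 - 20*v + 24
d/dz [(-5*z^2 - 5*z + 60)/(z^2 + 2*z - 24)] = 5*z*(24 - z)/(z^4 + 4*z^3 - 44*z^2 - 96*z + 576)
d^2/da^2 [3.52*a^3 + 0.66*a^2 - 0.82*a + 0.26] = 21.12*a + 1.32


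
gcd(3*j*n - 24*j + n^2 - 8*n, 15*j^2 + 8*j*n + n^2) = 3*j + n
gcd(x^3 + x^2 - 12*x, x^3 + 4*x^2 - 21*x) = x^2 - 3*x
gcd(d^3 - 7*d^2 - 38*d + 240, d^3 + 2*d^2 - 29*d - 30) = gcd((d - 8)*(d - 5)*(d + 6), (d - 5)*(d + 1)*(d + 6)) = d^2 + d - 30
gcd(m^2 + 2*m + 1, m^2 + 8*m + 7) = m + 1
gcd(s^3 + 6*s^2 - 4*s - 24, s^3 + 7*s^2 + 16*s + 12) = s + 2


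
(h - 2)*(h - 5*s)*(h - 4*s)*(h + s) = h^4 - 8*h^3*s - 2*h^3 + 11*h^2*s^2 + 16*h^2*s + 20*h*s^3 - 22*h*s^2 - 40*s^3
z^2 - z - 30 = (z - 6)*(z + 5)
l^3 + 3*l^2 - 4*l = l*(l - 1)*(l + 4)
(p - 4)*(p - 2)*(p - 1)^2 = p^4 - 8*p^3 + 21*p^2 - 22*p + 8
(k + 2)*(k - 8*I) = k^2 + 2*k - 8*I*k - 16*I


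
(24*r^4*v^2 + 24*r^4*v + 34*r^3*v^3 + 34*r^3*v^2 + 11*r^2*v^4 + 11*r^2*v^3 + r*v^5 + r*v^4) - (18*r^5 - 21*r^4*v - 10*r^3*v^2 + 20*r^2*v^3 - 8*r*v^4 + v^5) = -18*r^5 + 24*r^4*v^2 + 45*r^4*v + 34*r^3*v^3 + 44*r^3*v^2 + 11*r^2*v^4 - 9*r^2*v^3 + r*v^5 + 9*r*v^4 - v^5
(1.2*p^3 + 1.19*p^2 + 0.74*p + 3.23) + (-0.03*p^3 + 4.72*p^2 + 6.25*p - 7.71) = 1.17*p^3 + 5.91*p^2 + 6.99*p - 4.48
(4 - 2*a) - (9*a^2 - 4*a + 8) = -9*a^2 + 2*a - 4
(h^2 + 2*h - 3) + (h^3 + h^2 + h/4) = h^3 + 2*h^2 + 9*h/4 - 3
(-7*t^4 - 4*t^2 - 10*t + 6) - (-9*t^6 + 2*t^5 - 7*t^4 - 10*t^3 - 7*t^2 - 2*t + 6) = 9*t^6 - 2*t^5 + 10*t^3 + 3*t^2 - 8*t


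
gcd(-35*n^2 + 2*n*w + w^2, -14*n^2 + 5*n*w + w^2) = 7*n + w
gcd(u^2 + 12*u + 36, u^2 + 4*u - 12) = u + 6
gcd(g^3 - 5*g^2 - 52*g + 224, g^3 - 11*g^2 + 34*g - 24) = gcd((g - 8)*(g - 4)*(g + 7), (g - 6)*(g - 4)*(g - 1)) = g - 4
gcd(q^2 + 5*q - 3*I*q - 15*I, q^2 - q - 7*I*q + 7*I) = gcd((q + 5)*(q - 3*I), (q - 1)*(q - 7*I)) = 1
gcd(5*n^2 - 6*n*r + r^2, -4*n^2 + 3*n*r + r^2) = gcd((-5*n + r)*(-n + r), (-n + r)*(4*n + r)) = -n + r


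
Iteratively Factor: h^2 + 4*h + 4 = (h + 2)*(h + 2)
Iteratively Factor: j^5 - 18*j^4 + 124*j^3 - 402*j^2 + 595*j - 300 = (j - 5)*(j^4 - 13*j^3 + 59*j^2 - 107*j + 60) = (j - 5)*(j - 1)*(j^3 - 12*j^2 + 47*j - 60) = (j - 5)*(j - 4)*(j - 1)*(j^2 - 8*j + 15) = (j - 5)*(j - 4)*(j - 3)*(j - 1)*(j - 5)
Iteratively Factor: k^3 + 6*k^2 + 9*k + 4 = (k + 4)*(k^2 + 2*k + 1) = (k + 1)*(k + 4)*(k + 1)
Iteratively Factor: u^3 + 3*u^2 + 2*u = (u)*(u^2 + 3*u + 2) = u*(u + 2)*(u + 1)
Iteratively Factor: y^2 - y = (y - 1)*(y)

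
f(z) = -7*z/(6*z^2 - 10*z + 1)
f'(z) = -7*z*(10 - 12*z)/(6*z^2 - 10*z + 1)^2 - 7/(6*z^2 - 10*z + 1)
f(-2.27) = 0.29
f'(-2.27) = 0.07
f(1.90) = -3.63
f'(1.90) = 10.80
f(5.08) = -0.34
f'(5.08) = 0.10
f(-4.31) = 0.19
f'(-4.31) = 0.03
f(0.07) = -1.49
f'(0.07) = -62.62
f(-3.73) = 0.21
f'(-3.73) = 0.04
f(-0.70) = 0.45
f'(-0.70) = 0.11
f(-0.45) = 0.47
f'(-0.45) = 0.03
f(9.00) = -0.16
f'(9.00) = 0.02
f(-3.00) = 0.25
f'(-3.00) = 0.05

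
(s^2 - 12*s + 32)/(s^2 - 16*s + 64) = (s - 4)/(s - 8)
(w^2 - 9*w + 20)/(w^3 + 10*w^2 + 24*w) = (w^2 - 9*w + 20)/(w*(w^2 + 10*w + 24))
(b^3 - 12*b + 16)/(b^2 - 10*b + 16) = (b^2 + 2*b - 8)/(b - 8)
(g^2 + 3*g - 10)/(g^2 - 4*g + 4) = (g + 5)/(g - 2)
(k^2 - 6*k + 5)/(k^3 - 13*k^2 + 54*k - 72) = (k^2 - 6*k + 5)/(k^3 - 13*k^2 + 54*k - 72)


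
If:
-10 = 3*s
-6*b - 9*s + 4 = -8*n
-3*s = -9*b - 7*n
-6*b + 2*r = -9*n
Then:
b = 79/57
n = -61/19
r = 707/38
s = -10/3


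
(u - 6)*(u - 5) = u^2 - 11*u + 30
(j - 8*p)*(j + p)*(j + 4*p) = j^3 - 3*j^2*p - 36*j*p^2 - 32*p^3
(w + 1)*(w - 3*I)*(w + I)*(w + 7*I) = w^4 + w^3 + 5*I*w^3 + 17*w^2 + 5*I*w^2 + 17*w + 21*I*w + 21*I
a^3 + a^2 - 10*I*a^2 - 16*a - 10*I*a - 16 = (a + 1)*(a - 8*I)*(a - 2*I)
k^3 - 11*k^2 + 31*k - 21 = (k - 7)*(k - 3)*(k - 1)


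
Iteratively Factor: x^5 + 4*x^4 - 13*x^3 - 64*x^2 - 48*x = (x)*(x^4 + 4*x^3 - 13*x^2 - 64*x - 48) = x*(x + 1)*(x^3 + 3*x^2 - 16*x - 48) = x*(x + 1)*(x + 4)*(x^2 - x - 12) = x*(x - 4)*(x + 1)*(x + 4)*(x + 3)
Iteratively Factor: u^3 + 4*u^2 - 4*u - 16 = (u + 4)*(u^2 - 4) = (u + 2)*(u + 4)*(u - 2)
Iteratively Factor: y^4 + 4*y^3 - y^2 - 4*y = (y)*(y^3 + 4*y^2 - y - 4) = y*(y + 4)*(y^2 - 1) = y*(y - 1)*(y + 4)*(y + 1)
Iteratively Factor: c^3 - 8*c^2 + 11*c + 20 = (c - 4)*(c^2 - 4*c - 5) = (c - 4)*(c + 1)*(c - 5)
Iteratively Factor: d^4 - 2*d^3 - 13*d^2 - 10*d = (d)*(d^3 - 2*d^2 - 13*d - 10) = d*(d + 2)*(d^2 - 4*d - 5) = d*(d + 1)*(d + 2)*(d - 5)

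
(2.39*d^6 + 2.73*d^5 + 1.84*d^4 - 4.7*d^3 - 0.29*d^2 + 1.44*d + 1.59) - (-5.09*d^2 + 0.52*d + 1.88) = 2.39*d^6 + 2.73*d^5 + 1.84*d^4 - 4.7*d^3 + 4.8*d^2 + 0.92*d - 0.29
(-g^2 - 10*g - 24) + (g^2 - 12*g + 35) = 11 - 22*g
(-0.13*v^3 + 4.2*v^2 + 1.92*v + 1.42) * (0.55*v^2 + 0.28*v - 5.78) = -0.0715*v^5 + 2.2736*v^4 + 2.9834*v^3 - 22.9574*v^2 - 10.7*v - 8.2076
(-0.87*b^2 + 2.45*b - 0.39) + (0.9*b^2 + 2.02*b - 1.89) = 0.03*b^2 + 4.47*b - 2.28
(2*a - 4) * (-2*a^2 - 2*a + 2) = -4*a^3 + 4*a^2 + 12*a - 8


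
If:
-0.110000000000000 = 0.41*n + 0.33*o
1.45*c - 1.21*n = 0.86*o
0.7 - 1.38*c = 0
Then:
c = 0.51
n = 7.22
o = -9.31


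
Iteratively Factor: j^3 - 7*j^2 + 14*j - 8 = (j - 1)*(j^2 - 6*j + 8) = (j - 2)*(j - 1)*(j - 4)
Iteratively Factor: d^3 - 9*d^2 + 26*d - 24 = (d - 2)*(d^2 - 7*d + 12) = (d - 4)*(d - 2)*(d - 3)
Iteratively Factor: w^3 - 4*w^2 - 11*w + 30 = (w - 2)*(w^2 - 2*w - 15) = (w - 2)*(w + 3)*(w - 5)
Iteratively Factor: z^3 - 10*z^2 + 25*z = (z - 5)*(z^2 - 5*z) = z*(z - 5)*(z - 5)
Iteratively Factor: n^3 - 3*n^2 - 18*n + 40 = (n + 4)*(n^2 - 7*n + 10) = (n - 2)*(n + 4)*(n - 5)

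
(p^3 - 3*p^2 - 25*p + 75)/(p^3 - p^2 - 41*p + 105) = (p + 5)/(p + 7)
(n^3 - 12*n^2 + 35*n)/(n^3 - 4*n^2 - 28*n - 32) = n*(-n^2 + 12*n - 35)/(-n^3 + 4*n^2 + 28*n + 32)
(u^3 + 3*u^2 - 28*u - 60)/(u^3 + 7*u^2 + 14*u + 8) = (u^2 + u - 30)/(u^2 + 5*u + 4)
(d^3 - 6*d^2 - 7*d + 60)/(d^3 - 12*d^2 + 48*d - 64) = (d^2 - 2*d - 15)/(d^2 - 8*d + 16)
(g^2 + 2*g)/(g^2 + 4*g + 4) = g/(g + 2)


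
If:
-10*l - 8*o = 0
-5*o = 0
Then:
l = 0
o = 0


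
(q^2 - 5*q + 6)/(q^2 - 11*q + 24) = (q - 2)/(q - 8)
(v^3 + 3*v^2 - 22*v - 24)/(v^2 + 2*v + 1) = (v^2 + 2*v - 24)/(v + 1)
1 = 1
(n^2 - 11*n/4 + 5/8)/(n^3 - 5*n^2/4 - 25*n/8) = (4*n - 1)/(n*(4*n + 5))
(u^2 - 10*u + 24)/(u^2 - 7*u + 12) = (u - 6)/(u - 3)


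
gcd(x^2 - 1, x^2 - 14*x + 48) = 1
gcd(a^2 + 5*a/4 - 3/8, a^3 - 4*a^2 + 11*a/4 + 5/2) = 1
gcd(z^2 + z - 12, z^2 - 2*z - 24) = z + 4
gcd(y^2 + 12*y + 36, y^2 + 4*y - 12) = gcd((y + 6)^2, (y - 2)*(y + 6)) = y + 6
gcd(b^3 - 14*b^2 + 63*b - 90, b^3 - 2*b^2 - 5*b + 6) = b - 3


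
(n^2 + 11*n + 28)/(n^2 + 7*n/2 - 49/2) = 2*(n + 4)/(2*n - 7)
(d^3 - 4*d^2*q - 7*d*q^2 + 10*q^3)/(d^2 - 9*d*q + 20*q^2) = (-d^2 - d*q + 2*q^2)/(-d + 4*q)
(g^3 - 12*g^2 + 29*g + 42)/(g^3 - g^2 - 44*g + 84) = (g^2 - 6*g - 7)/(g^2 + 5*g - 14)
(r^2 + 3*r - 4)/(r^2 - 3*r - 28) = (r - 1)/(r - 7)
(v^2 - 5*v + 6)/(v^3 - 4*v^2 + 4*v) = (v - 3)/(v*(v - 2))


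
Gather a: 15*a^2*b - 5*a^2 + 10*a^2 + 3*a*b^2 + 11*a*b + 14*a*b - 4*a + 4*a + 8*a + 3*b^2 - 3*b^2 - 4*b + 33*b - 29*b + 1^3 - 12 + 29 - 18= a^2*(15*b + 5) + a*(3*b^2 + 25*b + 8)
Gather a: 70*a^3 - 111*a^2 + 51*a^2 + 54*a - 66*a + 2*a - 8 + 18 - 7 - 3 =70*a^3 - 60*a^2 - 10*a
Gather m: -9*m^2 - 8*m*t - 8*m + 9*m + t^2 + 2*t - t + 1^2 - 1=-9*m^2 + m*(1 - 8*t) + t^2 + t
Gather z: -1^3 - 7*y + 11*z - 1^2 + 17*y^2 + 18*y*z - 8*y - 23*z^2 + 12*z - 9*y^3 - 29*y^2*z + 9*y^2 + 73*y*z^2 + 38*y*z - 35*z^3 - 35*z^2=-9*y^3 + 26*y^2 - 15*y - 35*z^3 + z^2*(73*y - 58) + z*(-29*y^2 + 56*y + 23) - 2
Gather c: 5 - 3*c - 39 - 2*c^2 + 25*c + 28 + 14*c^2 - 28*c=12*c^2 - 6*c - 6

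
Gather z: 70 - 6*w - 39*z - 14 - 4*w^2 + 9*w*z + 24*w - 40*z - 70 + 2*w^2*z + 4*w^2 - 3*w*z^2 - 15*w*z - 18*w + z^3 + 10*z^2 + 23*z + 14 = z^3 + z^2*(10 - 3*w) + z*(2*w^2 - 6*w - 56)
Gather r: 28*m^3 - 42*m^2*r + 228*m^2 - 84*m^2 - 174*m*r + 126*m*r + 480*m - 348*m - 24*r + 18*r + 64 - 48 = 28*m^3 + 144*m^2 + 132*m + r*(-42*m^2 - 48*m - 6) + 16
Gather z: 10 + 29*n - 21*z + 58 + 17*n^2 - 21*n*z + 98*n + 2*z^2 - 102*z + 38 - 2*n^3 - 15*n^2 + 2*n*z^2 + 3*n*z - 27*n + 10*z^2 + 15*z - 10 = -2*n^3 + 2*n^2 + 100*n + z^2*(2*n + 12) + z*(-18*n - 108) + 96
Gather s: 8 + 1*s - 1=s + 7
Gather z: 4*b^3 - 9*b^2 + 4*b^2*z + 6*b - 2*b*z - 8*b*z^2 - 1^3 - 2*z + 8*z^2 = 4*b^3 - 9*b^2 + 6*b + z^2*(8 - 8*b) + z*(4*b^2 - 2*b - 2) - 1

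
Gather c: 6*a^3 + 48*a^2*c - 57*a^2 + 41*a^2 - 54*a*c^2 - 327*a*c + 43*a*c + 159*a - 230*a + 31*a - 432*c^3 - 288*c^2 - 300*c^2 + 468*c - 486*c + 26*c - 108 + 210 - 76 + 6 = 6*a^3 - 16*a^2 - 40*a - 432*c^3 + c^2*(-54*a - 588) + c*(48*a^2 - 284*a + 8) + 32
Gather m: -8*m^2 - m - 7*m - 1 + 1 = -8*m^2 - 8*m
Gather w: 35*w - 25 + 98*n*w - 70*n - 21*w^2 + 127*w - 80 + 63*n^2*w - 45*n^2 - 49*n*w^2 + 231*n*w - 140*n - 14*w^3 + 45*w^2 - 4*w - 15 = -45*n^2 - 210*n - 14*w^3 + w^2*(24 - 49*n) + w*(63*n^2 + 329*n + 158) - 120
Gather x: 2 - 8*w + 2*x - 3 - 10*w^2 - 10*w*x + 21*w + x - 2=-10*w^2 + 13*w + x*(3 - 10*w) - 3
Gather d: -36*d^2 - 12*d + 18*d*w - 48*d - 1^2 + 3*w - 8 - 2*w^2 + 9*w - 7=-36*d^2 + d*(18*w - 60) - 2*w^2 + 12*w - 16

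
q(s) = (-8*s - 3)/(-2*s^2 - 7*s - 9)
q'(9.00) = -0.02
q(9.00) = 0.32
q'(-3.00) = -1.58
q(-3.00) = -3.50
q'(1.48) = -0.00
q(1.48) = 0.63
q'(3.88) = -0.05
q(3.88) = 0.51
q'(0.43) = 0.28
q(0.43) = 0.52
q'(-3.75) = -1.09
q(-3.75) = -2.48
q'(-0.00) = 0.63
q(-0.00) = 0.33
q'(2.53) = -0.05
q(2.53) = 0.59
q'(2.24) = -0.05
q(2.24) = 0.60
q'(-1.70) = 3.03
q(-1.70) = -3.68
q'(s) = (-8*s - 3)*(4*s + 7)/(-2*s^2 - 7*s - 9)^2 - 8/(-2*s^2 - 7*s - 9) = (-16*s^2 - 12*s + 51)/(4*s^4 + 28*s^3 + 85*s^2 + 126*s + 81)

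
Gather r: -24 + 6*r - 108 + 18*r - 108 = 24*r - 240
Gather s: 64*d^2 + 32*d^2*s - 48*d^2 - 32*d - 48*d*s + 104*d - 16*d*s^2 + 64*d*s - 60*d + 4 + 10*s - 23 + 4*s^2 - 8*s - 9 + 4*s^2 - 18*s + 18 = 16*d^2 + 12*d + s^2*(8 - 16*d) + s*(32*d^2 + 16*d - 16) - 10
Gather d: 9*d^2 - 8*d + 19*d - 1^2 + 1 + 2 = 9*d^2 + 11*d + 2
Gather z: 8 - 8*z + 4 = 12 - 8*z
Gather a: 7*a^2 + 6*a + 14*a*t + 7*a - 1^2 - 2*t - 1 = 7*a^2 + a*(14*t + 13) - 2*t - 2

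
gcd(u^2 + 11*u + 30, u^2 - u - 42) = u + 6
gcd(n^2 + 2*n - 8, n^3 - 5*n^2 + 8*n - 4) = n - 2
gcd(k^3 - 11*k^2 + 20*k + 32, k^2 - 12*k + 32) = k^2 - 12*k + 32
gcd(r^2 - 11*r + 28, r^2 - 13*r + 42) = r - 7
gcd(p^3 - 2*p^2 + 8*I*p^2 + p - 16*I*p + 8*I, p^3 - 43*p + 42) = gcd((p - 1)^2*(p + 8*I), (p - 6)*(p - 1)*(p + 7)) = p - 1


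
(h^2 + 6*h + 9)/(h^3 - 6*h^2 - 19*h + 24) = (h + 3)/(h^2 - 9*h + 8)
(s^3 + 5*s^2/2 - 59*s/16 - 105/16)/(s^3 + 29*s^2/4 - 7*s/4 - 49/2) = (4*s^2 + 17*s + 15)/(4*(s^2 + 9*s + 14))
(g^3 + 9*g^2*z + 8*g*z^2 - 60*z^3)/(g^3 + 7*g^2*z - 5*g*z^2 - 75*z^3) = (-g^2 - 4*g*z + 12*z^2)/(-g^2 - 2*g*z + 15*z^2)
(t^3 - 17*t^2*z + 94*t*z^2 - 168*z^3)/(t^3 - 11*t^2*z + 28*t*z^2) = (t - 6*z)/t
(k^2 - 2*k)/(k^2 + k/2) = 2*(k - 2)/(2*k + 1)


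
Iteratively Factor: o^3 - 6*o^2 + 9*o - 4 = (o - 4)*(o^2 - 2*o + 1) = (o - 4)*(o - 1)*(o - 1)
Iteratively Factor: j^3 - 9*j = (j)*(j^2 - 9) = j*(j + 3)*(j - 3)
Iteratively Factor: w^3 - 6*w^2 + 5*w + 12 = (w - 4)*(w^2 - 2*w - 3) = (w - 4)*(w - 3)*(w + 1)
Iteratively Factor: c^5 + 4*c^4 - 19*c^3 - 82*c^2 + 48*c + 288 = (c + 3)*(c^4 + c^3 - 22*c^2 - 16*c + 96) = (c + 3)^2*(c^3 - 2*c^2 - 16*c + 32) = (c - 4)*(c + 3)^2*(c^2 + 2*c - 8) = (c - 4)*(c + 3)^2*(c + 4)*(c - 2)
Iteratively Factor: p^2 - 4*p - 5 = (p + 1)*(p - 5)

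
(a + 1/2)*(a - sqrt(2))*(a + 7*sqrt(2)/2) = a^3 + a^2/2 + 5*sqrt(2)*a^2/2 - 7*a + 5*sqrt(2)*a/4 - 7/2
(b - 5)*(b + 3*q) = b^2 + 3*b*q - 5*b - 15*q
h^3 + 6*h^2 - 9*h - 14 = (h - 2)*(h + 1)*(h + 7)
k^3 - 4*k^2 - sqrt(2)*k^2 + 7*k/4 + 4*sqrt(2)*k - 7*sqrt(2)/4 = (k - 7/2)*(k - 1/2)*(k - sqrt(2))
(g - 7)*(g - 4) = g^2 - 11*g + 28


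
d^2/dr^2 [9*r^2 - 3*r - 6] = 18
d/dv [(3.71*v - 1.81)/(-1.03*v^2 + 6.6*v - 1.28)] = (3.8213*v^2 - 3.7286*v + 7.1972)/(1.0609*v^4 - 13.596*v^3 + 46.1968*v^2 - 16.896*v + 1.6384)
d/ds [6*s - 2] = 6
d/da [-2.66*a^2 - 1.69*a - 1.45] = -5.32*a - 1.69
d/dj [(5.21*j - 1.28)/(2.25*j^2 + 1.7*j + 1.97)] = (-11.7225*j^2 + 5.76*j + 12.4397)/(5.0625*j^4 + 7.65*j^3 + 11.755*j^2 + 6.698*j + 3.8809)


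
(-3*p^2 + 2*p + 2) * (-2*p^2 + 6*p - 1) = 6*p^4 - 22*p^3 + 11*p^2 + 10*p - 2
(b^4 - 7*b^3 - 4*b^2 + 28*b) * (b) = b^5 - 7*b^4 - 4*b^3 + 28*b^2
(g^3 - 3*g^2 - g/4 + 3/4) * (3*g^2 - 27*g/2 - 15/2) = 3*g^5 - 45*g^4/2 + 129*g^3/4 + 225*g^2/8 - 33*g/4 - 45/8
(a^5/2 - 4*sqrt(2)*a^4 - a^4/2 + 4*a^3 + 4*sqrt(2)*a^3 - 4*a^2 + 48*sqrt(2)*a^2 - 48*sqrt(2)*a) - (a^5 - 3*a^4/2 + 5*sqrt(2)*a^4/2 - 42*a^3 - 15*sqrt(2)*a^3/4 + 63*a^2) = -a^5/2 - 13*sqrt(2)*a^4/2 + a^4 + 31*sqrt(2)*a^3/4 + 46*a^3 - 67*a^2 + 48*sqrt(2)*a^2 - 48*sqrt(2)*a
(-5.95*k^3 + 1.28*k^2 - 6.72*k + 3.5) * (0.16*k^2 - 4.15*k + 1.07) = -0.952*k^5 + 24.8973*k^4 - 12.7537*k^3 + 29.8176*k^2 - 21.7154*k + 3.745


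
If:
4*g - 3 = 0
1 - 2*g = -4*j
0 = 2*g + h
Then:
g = 3/4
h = -3/2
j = 1/8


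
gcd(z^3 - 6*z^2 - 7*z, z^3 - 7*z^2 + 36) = 1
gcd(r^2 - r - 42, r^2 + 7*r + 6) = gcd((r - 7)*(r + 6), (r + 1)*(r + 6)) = r + 6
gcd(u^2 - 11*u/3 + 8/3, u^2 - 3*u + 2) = u - 1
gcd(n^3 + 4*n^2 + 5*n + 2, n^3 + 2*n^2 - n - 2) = n^2 + 3*n + 2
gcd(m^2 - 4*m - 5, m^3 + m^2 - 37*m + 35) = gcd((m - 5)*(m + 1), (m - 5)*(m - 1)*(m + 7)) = m - 5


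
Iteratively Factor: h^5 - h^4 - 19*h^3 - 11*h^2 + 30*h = (h - 5)*(h^4 + 4*h^3 + h^2 - 6*h) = (h - 5)*(h - 1)*(h^3 + 5*h^2 + 6*h) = (h - 5)*(h - 1)*(h + 2)*(h^2 + 3*h) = (h - 5)*(h - 1)*(h + 2)*(h + 3)*(h)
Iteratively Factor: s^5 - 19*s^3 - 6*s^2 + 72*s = (s + 3)*(s^4 - 3*s^3 - 10*s^2 + 24*s) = (s - 2)*(s + 3)*(s^3 - s^2 - 12*s) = (s - 4)*(s - 2)*(s + 3)*(s^2 + 3*s) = (s - 4)*(s - 2)*(s + 3)^2*(s)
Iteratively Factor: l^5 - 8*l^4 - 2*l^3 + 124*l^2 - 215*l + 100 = (l - 1)*(l^4 - 7*l^3 - 9*l^2 + 115*l - 100) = (l - 1)*(l + 4)*(l^3 - 11*l^2 + 35*l - 25) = (l - 5)*(l - 1)*(l + 4)*(l^2 - 6*l + 5) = (l - 5)^2*(l - 1)*(l + 4)*(l - 1)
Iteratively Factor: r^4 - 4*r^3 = (r - 4)*(r^3) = r*(r - 4)*(r^2) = r^2*(r - 4)*(r)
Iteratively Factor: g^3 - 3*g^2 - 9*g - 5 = (g - 5)*(g^2 + 2*g + 1) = (g - 5)*(g + 1)*(g + 1)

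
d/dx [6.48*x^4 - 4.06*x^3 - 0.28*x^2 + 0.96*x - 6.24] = 25.92*x^3 - 12.18*x^2 - 0.56*x + 0.96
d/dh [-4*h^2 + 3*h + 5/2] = 3 - 8*h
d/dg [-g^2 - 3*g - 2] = -2*g - 3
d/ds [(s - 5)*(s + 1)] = 2*s - 4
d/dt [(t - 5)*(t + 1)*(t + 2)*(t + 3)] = 4*t^3 + 3*t^2 - 38*t - 49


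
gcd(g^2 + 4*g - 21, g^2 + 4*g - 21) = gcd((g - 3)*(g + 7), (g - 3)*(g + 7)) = g^2 + 4*g - 21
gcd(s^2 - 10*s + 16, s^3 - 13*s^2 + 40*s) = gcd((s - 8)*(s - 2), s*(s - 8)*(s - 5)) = s - 8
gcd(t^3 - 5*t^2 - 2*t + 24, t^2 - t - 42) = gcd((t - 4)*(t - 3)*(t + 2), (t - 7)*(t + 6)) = 1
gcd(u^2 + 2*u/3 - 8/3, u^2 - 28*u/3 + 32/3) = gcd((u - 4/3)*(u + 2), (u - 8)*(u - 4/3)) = u - 4/3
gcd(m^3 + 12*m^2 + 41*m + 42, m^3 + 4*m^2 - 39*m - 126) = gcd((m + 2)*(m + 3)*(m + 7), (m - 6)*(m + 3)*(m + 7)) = m^2 + 10*m + 21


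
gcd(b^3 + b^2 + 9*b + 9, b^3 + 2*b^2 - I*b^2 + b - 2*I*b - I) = b + 1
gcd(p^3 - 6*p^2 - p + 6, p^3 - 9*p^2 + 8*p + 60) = p - 6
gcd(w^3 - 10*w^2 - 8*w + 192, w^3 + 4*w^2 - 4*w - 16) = w + 4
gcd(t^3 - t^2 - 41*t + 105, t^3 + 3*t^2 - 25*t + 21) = t^2 + 4*t - 21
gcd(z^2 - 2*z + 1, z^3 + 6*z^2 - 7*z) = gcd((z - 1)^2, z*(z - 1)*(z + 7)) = z - 1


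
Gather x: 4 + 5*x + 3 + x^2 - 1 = x^2 + 5*x + 6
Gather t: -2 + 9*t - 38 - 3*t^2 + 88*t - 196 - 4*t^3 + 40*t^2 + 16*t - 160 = -4*t^3 + 37*t^2 + 113*t - 396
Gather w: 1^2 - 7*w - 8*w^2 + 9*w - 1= -8*w^2 + 2*w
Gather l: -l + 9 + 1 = 10 - l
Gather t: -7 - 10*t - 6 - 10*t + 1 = -20*t - 12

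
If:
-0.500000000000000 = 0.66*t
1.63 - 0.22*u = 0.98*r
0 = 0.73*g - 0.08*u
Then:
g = 0.10958904109589*u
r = 1.66326530612245 - 0.224489795918367*u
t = -0.76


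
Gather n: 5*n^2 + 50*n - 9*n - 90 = 5*n^2 + 41*n - 90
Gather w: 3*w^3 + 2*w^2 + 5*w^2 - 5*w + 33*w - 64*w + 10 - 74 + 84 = 3*w^3 + 7*w^2 - 36*w + 20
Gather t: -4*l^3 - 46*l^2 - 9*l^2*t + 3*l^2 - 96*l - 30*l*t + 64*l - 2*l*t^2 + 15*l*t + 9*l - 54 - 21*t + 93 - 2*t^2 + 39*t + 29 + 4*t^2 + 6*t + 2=-4*l^3 - 43*l^2 - 23*l + t^2*(2 - 2*l) + t*(-9*l^2 - 15*l + 24) + 70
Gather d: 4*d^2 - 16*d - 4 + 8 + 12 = 4*d^2 - 16*d + 16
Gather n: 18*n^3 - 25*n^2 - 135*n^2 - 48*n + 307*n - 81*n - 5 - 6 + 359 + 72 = 18*n^3 - 160*n^2 + 178*n + 420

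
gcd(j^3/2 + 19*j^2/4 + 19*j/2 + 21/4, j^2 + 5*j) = 1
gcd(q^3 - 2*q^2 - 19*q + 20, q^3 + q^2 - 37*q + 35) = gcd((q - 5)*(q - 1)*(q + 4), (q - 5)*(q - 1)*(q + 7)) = q^2 - 6*q + 5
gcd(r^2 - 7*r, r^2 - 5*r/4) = r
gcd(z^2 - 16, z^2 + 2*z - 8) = z + 4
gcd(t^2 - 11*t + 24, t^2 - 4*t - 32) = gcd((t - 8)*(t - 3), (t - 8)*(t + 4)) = t - 8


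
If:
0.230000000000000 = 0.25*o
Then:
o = 0.92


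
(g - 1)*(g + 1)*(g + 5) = g^3 + 5*g^2 - g - 5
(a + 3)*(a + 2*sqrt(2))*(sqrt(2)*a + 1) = sqrt(2)*a^3 + 3*sqrt(2)*a^2 + 5*a^2 + 2*sqrt(2)*a + 15*a + 6*sqrt(2)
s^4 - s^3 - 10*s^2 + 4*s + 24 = (s - 3)*(s - 2)*(s + 2)^2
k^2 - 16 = (k - 4)*(k + 4)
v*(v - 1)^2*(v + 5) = v^4 + 3*v^3 - 9*v^2 + 5*v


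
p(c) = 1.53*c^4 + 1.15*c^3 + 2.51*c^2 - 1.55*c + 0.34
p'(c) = 6.12*c^3 + 3.45*c^2 + 5.02*c - 1.55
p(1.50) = 15.29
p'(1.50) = 34.40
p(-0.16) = 0.65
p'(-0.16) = -2.29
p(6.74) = 3613.44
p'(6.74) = 2062.84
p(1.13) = 5.95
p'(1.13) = 17.36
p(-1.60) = 14.56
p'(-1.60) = -25.82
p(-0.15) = 0.63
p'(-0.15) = -2.25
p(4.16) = 578.33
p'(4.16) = 519.62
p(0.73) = 1.43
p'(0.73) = 6.33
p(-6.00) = 1834.48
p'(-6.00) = -1229.39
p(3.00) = 173.26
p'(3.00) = 209.80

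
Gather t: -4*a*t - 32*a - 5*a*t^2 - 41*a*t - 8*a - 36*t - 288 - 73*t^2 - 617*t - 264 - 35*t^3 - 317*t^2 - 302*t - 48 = -40*a - 35*t^3 + t^2*(-5*a - 390) + t*(-45*a - 955) - 600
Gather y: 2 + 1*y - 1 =y + 1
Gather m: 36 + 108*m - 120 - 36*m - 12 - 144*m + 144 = 48 - 72*m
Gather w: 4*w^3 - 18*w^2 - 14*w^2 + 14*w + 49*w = 4*w^3 - 32*w^2 + 63*w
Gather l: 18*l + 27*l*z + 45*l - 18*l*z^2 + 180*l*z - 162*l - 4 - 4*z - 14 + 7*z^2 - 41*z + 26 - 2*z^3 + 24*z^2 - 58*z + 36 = l*(-18*z^2 + 207*z - 99) - 2*z^3 + 31*z^2 - 103*z + 44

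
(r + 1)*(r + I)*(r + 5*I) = r^3 + r^2 + 6*I*r^2 - 5*r + 6*I*r - 5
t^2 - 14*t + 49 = (t - 7)^2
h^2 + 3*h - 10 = (h - 2)*(h + 5)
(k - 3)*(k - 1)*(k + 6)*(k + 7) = k^4 + 9*k^3 - 7*k^2 - 129*k + 126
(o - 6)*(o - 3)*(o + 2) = o^3 - 7*o^2 + 36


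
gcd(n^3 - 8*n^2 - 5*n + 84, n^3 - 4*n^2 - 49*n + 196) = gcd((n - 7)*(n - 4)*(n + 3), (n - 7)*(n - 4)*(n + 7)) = n^2 - 11*n + 28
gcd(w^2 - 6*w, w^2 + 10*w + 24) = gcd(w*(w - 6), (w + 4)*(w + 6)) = 1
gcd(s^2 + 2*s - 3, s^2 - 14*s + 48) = 1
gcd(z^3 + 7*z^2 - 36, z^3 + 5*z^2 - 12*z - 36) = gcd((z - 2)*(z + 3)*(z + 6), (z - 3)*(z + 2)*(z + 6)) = z + 6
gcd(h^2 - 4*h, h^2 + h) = h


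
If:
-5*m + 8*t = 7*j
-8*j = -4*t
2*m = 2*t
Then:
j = 0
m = 0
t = 0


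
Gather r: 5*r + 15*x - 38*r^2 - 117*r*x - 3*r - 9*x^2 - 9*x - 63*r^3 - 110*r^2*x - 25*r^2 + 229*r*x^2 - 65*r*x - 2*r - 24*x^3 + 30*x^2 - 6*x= -63*r^3 + r^2*(-110*x - 63) + r*(229*x^2 - 182*x) - 24*x^3 + 21*x^2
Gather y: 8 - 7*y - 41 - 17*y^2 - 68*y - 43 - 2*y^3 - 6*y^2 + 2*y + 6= -2*y^3 - 23*y^2 - 73*y - 70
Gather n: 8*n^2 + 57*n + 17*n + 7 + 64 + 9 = 8*n^2 + 74*n + 80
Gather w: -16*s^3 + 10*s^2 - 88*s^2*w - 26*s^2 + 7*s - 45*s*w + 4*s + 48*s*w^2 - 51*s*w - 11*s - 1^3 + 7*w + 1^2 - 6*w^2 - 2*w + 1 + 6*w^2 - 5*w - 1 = -16*s^3 - 16*s^2 + 48*s*w^2 + w*(-88*s^2 - 96*s)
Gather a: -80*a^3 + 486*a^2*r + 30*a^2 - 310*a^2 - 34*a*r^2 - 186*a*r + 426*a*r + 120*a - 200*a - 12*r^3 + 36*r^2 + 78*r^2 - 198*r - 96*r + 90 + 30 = -80*a^3 + a^2*(486*r - 280) + a*(-34*r^2 + 240*r - 80) - 12*r^3 + 114*r^2 - 294*r + 120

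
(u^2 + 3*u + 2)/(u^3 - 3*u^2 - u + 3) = (u + 2)/(u^2 - 4*u + 3)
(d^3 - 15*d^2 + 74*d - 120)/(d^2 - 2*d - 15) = (d^2 - 10*d + 24)/(d + 3)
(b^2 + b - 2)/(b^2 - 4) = (b - 1)/(b - 2)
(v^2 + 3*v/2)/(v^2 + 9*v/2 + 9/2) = v/(v + 3)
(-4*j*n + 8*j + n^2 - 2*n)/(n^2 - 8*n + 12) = (-4*j + n)/(n - 6)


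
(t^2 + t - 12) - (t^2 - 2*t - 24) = 3*t + 12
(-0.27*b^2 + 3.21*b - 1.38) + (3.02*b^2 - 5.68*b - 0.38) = 2.75*b^2 - 2.47*b - 1.76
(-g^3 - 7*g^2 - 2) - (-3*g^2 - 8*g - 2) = -g^3 - 4*g^2 + 8*g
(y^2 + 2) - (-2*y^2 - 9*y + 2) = 3*y^2 + 9*y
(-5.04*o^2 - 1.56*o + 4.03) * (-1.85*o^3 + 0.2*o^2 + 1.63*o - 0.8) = 9.324*o^5 + 1.878*o^4 - 15.9827*o^3 + 2.2952*o^2 + 7.8169*o - 3.224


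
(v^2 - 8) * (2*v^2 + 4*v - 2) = 2*v^4 + 4*v^3 - 18*v^2 - 32*v + 16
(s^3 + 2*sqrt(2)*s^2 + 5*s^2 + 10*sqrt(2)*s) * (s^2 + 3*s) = s^5 + 2*sqrt(2)*s^4 + 8*s^4 + 15*s^3 + 16*sqrt(2)*s^3 + 30*sqrt(2)*s^2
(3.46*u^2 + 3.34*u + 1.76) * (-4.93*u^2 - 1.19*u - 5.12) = -17.0578*u^4 - 20.5836*u^3 - 30.3666*u^2 - 19.1952*u - 9.0112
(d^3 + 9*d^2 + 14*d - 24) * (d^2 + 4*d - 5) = d^5 + 13*d^4 + 45*d^3 - 13*d^2 - 166*d + 120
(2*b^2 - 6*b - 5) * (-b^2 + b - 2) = -2*b^4 + 8*b^3 - 5*b^2 + 7*b + 10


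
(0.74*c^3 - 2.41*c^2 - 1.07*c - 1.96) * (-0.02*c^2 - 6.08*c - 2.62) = -0.0148*c^5 - 4.451*c^4 + 12.7354*c^3 + 12.859*c^2 + 14.7202*c + 5.1352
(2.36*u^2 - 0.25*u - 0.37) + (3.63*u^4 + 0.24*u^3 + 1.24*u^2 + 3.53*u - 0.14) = 3.63*u^4 + 0.24*u^3 + 3.6*u^2 + 3.28*u - 0.51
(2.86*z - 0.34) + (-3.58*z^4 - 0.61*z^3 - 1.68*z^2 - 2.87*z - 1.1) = -3.58*z^4 - 0.61*z^3 - 1.68*z^2 - 0.0100000000000002*z - 1.44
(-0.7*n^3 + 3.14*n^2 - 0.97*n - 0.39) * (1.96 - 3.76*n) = 2.632*n^4 - 13.1784*n^3 + 9.8016*n^2 - 0.4348*n - 0.7644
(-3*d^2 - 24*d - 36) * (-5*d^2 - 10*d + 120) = 15*d^4 + 150*d^3 + 60*d^2 - 2520*d - 4320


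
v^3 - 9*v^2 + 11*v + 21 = (v - 7)*(v - 3)*(v + 1)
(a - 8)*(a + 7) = a^2 - a - 56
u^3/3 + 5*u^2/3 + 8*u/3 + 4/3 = (u/3 + 1/3)*(u + 2)^2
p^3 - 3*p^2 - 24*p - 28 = (p - 7)*(p + 2)^2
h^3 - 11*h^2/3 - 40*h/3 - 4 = (h - 6)*(h + 1/3)*(h + 2)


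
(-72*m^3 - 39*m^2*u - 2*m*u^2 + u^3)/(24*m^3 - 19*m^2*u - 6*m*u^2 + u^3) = (3*m + u)/(-m + u)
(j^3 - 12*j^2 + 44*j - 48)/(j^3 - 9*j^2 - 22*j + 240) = (j^2 - 6*j + 8)/(j^2 - 3*j - 40)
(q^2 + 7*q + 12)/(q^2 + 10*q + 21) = (q + 4)/(q + 7)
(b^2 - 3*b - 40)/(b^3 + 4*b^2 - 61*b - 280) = 1/(b + 7)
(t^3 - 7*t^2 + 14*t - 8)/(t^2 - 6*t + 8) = t - 1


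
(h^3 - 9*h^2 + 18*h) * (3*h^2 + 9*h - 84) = 3*h^5 - 18*h^4 - 111*h^3 + 918*h^2 - 1512*h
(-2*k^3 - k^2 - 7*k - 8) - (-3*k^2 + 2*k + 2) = -2*k^3 + 2*k^2 - 9*k - 10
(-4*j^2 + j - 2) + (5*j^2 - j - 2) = j^2 - 4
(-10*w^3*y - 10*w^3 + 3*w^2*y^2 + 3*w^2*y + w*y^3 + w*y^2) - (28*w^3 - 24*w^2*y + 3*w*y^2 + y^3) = -10*w^3*y - 38*w^3 + 3*w^2*y^2 + 27*w^2*y + w*y^3 - 2*w*y^2 - y^3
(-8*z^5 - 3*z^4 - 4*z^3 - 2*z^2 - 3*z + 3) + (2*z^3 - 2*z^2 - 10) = -8*z^5 - 3*z^4 - 2*z^3 - 4*z^2 - 3*z - 7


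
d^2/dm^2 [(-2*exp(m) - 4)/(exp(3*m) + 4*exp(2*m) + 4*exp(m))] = 4*(-2*exp(2*m) - 3*exp(m) - 2)*exp(-m)/(exp(3*m) + 6*exp(2*m) + 12*exp(m) + 8)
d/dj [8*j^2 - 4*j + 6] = 16*j - 4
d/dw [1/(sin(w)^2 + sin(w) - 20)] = -(2*sin(w) + 1)*cos(w)/(sin(w)^2 + sin(w) - 20)^2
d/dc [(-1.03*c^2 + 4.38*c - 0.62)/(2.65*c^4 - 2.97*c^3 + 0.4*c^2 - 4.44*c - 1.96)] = (5.459*c^5 - 37.8801*c^4 + 32.5892*c^3 - 2.703*c^2 + 4.5336*c - 11.3376)/(7.0225*c^8 - 15.741*c^7 + 10.9409*c^6 - 25.908*c^5 + 16.1456*c^4 + 8.0904*c^3 + 18.1456*c^2 + 17.4048*c + 3.8416)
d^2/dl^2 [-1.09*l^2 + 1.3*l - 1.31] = -2.18000000000000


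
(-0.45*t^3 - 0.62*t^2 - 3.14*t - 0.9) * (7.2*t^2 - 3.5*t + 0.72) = -3.24*t^5 - 2.889*t^4 - 20.762*t^3 + 4.0636*t^2 + 0.8892*t - 0.648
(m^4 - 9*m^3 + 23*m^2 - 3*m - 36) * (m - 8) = m^5 - 17*m^4 + 95*m^3 - 187*m^2 - 12*m + 288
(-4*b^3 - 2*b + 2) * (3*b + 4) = -12*b^4 - 16*b^3 - 6*b^2 - 2*b + 8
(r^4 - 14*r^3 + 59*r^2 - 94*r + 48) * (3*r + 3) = 3*r^5 - 39*r^4 + 135*r^3 - 105*r^2 - 138*r + 144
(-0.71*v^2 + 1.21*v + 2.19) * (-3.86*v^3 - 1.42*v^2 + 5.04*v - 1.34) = 2.7406*v^5 - 3.6624*v^4 - 13.75*v^3 + 3.94*v^2 + 9.4162*v - 2.9346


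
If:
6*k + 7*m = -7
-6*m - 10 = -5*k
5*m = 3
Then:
No Solution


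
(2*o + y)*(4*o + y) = 8*o^2 + 6*o*y + y^2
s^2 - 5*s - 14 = (s - 7)*(s + 2)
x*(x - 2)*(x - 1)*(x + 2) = x^4 - x^3 - 4*x^2 + 4*x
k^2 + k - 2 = (k - 1)*(k + 2)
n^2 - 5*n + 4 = (n - 4)*(n - 1)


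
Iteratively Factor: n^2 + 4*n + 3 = (n + 1)*(n + 3)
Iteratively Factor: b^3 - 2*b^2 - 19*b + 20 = (b + 4)*(b^2 - 6*b + 5) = (b - 1)*(b + 4)*(b - 5)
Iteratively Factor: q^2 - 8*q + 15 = (q - 5)*(q - 3)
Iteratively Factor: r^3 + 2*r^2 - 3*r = (r - 1)*(r^2 + 3*r) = r*(r - 1)*(r + 3)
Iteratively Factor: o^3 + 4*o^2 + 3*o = (o + 3)*(o^2 + o) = (o + 1)*(o + 3)*(o)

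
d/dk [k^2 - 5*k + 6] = 2*k - 5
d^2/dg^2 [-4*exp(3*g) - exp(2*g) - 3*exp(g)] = (-36*exp(2*g) - 4*exp(g) - 3)*exp(g)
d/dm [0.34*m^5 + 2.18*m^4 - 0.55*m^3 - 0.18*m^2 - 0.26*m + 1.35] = 1.7*m^4 + 8.72*m^3 - 1.65*m^2 - 0.36*m - 0.26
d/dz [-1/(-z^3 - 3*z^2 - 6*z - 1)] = 3*(-z^2 - 2*z - 2)/(z^3 + 3*z^2 + 6*z + 1)^2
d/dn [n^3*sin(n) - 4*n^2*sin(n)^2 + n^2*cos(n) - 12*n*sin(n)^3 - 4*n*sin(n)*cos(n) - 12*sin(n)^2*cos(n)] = n^3*cos(n) + 2*n^2*sin(n) - 4*n^2*sin(2*n) - 7*n*cos(n) + 9*n*cos(3*n) - 4*n - 6*sin(n) - 2*sin(2*n) - 6*sin(3*n)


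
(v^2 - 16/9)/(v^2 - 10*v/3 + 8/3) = (v + 4/3)/(v - 2)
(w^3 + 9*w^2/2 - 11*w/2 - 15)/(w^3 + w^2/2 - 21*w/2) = (2*w^3 + 9*w^2 - 11*w - 30)/(w*(2*w^2 + w - 21))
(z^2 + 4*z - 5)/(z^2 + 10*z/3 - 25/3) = 3*(z - 1)/(3*z - 5)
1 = 1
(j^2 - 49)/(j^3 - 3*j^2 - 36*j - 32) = (49 - j^2)/(-j^3 + 3*j^2 + 36*j + 32)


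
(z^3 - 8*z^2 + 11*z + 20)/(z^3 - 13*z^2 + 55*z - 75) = (z^2 - 3*z - 4)/(z^2 - 8*z + 15)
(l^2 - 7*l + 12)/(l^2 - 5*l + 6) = (l - 4)/(l - 2)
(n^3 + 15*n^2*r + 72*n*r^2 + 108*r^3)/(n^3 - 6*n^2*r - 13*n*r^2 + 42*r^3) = (n^2 + 12*n*r + 36*r^2)/(n^2 - 9*n*r + 14*r^2)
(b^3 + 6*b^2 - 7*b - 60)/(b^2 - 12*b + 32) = (b^3 + 6*b^2 - 7*b - 60)/(b^2 - 12*b + 32)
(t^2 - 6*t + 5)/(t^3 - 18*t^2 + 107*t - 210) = (t - 1)/(t^2 - 13*t + 42)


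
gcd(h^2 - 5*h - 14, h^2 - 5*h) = 1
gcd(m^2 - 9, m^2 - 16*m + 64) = 1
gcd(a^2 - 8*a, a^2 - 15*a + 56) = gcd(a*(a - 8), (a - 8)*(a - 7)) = a - 8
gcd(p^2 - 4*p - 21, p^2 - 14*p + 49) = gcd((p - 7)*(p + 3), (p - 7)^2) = p - 7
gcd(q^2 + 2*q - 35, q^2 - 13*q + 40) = q - 5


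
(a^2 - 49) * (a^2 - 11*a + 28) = a^4 - 11*a^3 - 21*a^2 + 539*a - 1372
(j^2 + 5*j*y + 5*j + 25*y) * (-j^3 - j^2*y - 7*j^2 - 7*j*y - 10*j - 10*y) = -j^5 - 6*j^4*y - 12*j^4 - 5*j^3*y^2 - 72*j^3*y - 45*j^3 - 60*j^2*y^2 - 270*j^2*y - 50*j^2 - 225*j*y^2 - 300*j*y - 250*y^2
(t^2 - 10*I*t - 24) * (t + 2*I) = t^3 - 8*I*t^2 - 4*t - 48*I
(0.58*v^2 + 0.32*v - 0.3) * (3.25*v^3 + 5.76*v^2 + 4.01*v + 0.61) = 1.885*v^5 + 4.3808*v^4 + 3.194*v^3 - 0.0910000000000002*v^2 - 1.0078*v - 0.183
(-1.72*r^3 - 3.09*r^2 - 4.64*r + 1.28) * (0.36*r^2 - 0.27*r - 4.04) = -0.6192*r^5 - 0.648*r^4 + 6.1127*r^3 + 14.1972*r^2 + 18.4*r - 5.1712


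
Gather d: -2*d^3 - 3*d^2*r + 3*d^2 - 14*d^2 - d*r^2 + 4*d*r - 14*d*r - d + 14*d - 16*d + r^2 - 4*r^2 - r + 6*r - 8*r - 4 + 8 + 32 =-2*d^3 + d^2*(-3*r - 11) + d*(-r^2 - 10*r - 3) - 3*r^2 - 3*r + 36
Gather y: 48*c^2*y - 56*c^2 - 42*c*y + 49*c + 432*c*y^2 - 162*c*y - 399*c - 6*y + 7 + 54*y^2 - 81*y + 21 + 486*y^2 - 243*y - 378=-56*c^2 - 350*c + y^2*(432*c + 540) + y*(48*c^2 - 204*c - 330) - 350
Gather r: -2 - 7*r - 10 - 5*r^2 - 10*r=-5*r^2 - 17*r - 12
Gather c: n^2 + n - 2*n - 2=n^2 - n - 2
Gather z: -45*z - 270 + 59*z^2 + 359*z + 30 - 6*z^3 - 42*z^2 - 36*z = -6*z^3 + 17*z^2 + 278*z - 240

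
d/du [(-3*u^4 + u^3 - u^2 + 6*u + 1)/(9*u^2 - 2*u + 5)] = (-54*u^5 + 27*u^4 - 64*u^3 - 37*u^2 - 28*u + 32)/(81*u^4 - 36*u^3 + 94*u^2 - 20*u + 25)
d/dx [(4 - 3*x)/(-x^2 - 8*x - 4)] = (-3*x^2 + 8*x + 44)/(x^4 + 16*x^3 + 72*x^2 + 64*x + 16)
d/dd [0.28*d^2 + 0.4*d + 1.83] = 0.56*d + 0.4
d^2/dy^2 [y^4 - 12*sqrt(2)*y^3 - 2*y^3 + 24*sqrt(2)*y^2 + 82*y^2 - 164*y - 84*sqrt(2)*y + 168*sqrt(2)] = 12*y^2 - 72*sqrt(2)*y - 12*y + 48*sqrt(2) + 164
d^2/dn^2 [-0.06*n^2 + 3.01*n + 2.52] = -0.120000000000000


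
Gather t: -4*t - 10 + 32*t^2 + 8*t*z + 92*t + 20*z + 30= 32*t^2 + t*(8*z + 88) + 20*z + 20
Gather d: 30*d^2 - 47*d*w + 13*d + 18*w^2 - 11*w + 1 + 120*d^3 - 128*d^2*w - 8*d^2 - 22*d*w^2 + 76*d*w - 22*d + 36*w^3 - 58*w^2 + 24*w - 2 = 120*d^3 + d^2*(22 - 128*w) + d*(-22*w^2 + 29*w - 9) + 36*w^3 - 40*w^2 + 13*w - 1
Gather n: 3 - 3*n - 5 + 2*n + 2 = -n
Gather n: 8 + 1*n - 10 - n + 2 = 0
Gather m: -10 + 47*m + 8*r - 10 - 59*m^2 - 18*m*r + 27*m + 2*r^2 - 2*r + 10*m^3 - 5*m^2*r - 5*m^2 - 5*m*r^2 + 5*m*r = 10*m^3 + m^2*(-5*r - 64) + m*(-5*r^2 - 13*r + 74) + 2*r^2 + 6*r - 20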